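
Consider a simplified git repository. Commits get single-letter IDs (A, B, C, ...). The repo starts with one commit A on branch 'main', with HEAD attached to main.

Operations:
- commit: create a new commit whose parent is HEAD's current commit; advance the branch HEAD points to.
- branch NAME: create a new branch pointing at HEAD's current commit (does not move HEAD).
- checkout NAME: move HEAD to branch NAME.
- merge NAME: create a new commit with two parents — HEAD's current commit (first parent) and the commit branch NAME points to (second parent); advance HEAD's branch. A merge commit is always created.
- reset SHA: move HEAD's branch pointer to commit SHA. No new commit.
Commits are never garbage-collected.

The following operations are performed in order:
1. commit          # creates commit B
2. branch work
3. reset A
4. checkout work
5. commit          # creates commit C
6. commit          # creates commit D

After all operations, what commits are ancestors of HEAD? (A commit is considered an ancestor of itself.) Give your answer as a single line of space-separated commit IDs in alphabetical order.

After op 1 (commit): HEAD=main@B [main=B]
After op 2 (branch): HEAD=main@B [main=B work=B]
After op 3 (reset): HEAD=main@A [main=A work=B]
After op 4 (checkout): HEAD=work@B [main=A work=B]
After op 5 (commit): HEAD=work@C [main=A work=C]
After op 6 (commit): HEAD=work@D [main=A work=D]

Answer: A B C D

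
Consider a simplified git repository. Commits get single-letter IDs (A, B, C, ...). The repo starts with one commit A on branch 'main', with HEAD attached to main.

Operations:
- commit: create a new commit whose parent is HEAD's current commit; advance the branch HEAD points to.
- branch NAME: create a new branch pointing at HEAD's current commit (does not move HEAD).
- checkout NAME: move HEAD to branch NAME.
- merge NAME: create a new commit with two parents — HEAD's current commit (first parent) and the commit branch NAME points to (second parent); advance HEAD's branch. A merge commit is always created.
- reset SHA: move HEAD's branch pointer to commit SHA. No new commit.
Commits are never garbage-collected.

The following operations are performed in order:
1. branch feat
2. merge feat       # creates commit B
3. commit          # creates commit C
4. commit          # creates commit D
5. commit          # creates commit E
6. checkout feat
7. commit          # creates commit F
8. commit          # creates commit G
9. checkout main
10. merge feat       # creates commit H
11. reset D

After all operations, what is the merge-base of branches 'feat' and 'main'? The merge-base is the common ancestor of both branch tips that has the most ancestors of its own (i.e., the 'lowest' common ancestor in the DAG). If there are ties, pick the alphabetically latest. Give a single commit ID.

Answer: A

Derivation:
After op 1 (branch): HEAD=main@A [feat=A main=A]
After op 2 (merge): HEAD=main@B [feat=A main=B]
After op 3 (commit): HEAD=main@C [feat=A main=C]
After op 4 (commit): HEAD=main@D [feat=A main=D]
After op 5 (commit): HEAD=main@E [feat=A main=E]
After op 6 (checkout): HEAD=feat@A [feat=A main=E]
After op 7 (commit): HEAD=feat@F [feat=F main=E]
After op 8 (commit): HEAD=feat@G [feat=G main=E]
After op 9 (checkout): HEAD=main@E [feat=G main=E]
After op 10 (merge): HEAD=main@H [feat=G main=H]
After op 11 (reset): HEAD=main@D [feat=G main=D]
ancestors(feat=G): ['A', 'F', 'G']
ancestors(main=D): ['A', 'B', 'C', 'D']
common: ['A']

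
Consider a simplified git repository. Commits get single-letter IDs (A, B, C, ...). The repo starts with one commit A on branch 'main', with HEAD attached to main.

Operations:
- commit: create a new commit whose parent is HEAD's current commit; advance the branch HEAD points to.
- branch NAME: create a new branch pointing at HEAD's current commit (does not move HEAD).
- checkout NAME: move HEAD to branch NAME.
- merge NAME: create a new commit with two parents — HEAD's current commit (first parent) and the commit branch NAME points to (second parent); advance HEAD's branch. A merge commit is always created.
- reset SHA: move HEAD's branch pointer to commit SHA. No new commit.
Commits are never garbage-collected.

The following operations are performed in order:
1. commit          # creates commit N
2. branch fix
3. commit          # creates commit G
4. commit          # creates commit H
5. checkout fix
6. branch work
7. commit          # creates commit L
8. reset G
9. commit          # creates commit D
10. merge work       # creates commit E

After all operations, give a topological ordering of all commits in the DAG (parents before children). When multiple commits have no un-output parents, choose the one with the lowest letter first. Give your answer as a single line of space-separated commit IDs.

After op 1 (commit): HEAD=main@N [main=N]
After op 2 (branch): HEAD=main@N [fix=N main=N]
After op 3 (commit): HEAD=main@G [fix=N main=G]
After op 4 (commit): HEAD=main@H [fix=N main=H]
After op 5 (checkout): HEAD=fix@N [fix=N main=H]
After op 6 (branch): HEAD=fix@N [fix=N main=H work=N]
After op 7 (commit): HEAD=fix@L [fix=L main=H work=N]
After op 8 (reset): HEAD=fix@G [fix=G main=H work=N]
After op 9 (commit): HEAD=fix@D [fix=D main=H work=N]
After op 10 (merge): HEAD=fix@E [fix=E main=H work=N]
commit A: parents=[]
commit D: parents=['G']
commit E: parents=['D', 'N']
commit G: parents=['N']
commit H: parents=['G']
commit L: parents=['N']
commit N: parents=['A']

Answer: A N G D E H L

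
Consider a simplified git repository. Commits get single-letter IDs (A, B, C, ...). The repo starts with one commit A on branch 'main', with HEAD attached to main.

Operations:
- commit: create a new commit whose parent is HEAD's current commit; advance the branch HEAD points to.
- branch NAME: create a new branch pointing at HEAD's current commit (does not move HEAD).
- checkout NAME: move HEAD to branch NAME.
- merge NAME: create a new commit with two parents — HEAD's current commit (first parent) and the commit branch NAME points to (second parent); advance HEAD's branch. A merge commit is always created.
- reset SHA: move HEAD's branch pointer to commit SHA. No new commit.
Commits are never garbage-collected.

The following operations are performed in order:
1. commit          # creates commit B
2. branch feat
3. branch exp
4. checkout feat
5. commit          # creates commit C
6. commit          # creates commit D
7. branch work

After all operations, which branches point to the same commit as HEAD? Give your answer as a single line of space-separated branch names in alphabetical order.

Answer: feat work

Derivation:
After op 1 (commit): HEAD=main@B [main=B]
After op 2 (branch): HEAD=main@B [feat=B main=B]
After op 3 (branch): HEAD=main@B [exp=B feat=B main=B]
After op 4 (checkout): HEAD=feat@B [exp=B feat=B main=B]
After op 5 (commit): HEAD=feat@C [exp=B feat=C main=B]
After op 6 (commit): HEAD=feat@D [exp=B feat=D main=B]
After op 7 (branch): HEAD=feat@D [exp=B feat=D main=B work=D]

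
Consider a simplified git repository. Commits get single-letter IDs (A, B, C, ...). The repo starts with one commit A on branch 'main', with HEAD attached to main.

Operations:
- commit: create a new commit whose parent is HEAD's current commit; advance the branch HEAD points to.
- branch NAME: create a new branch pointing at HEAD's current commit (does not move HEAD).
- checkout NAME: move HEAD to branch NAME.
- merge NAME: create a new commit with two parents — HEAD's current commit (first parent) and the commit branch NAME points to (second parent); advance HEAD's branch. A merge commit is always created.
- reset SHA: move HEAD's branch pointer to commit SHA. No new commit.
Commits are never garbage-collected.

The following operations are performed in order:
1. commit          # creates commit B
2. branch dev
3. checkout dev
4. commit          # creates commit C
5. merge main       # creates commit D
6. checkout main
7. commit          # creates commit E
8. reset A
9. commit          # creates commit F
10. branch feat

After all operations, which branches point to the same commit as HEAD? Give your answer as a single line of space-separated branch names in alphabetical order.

Answer: feat main

Derivation:
After op 1 (commit): HEAD=main@B [main=B]
After op 2 (branch): HEAD=main@B [dev=B main=B]
After op 3 (checkout): HEAD=dev@B [dev=B main=B]
After op 4 (commit): HEAD=dev@C [dev=C main=B]
After op 5 (merge): HEAD=dev@D [dev=D main=B]
After op 6 (checkout): HEAD=main@B [dev=D main=B]
After op 7 (commit): HEAD=main@E [dev=D main=E]
After op 8 (reset): HEAD=main@A [dev=D main=A]
After op 9 (commit): HEAD=main@F [dev=D main=F]
After op 10 (branch): HEAD=main@F [dev=D feat=F main=F]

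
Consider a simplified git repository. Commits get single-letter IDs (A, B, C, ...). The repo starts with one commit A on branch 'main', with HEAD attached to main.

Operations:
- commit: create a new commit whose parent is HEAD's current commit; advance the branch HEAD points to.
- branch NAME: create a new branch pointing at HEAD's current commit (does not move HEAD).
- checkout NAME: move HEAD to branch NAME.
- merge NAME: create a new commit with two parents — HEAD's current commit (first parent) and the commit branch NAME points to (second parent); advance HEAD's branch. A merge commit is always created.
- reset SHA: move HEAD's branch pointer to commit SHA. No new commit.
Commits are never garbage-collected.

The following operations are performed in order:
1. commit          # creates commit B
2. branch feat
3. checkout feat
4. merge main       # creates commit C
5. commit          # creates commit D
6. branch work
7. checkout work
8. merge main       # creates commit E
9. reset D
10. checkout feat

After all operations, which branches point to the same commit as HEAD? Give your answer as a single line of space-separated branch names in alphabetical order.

After op 1 (commit): HEAD=main@B [main=B]
After op 2 (branch): HEAD=main@B [feat=B main=B]
After op 3 (checkout): HEAD=feat@B [feat=B main=B]
After op 4 (merge): HEAD=feat@C [feat=C main=B]
After op 5 (commit): HEAD=feat@D [feat=D main=B]
After op 6 (branch): HEAD=feat@D [feat=D main=B work=D]
After op 7 (checkout): HEAD=work@D [feat=D main=B work=D]
After op 8 (merge): HEAD=work@E [feat=D main=B work=E]
After op 9 (reset): HEAD=work@D [feat=D main=B work=D]
After op 10 (checkout): HEAD=feat@D [feat=D main=B work=D]

Answer: feat work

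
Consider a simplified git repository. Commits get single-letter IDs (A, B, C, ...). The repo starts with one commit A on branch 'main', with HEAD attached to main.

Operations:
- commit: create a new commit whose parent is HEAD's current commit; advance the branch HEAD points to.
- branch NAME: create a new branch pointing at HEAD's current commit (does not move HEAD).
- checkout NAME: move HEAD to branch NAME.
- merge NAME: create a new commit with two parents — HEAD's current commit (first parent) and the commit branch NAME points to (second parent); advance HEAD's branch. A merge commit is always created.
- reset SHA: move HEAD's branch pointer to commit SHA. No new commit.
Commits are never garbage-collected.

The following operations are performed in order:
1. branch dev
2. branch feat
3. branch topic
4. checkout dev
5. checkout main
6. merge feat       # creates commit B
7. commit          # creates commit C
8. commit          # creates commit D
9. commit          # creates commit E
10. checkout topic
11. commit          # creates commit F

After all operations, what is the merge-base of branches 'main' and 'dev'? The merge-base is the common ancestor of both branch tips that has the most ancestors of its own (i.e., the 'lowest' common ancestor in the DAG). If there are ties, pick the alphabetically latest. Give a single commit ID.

Answer: A

Derivation:
After op 1 (branch): HEAD=main@A [dev=A main=A]
After op 2 (branch): HEAD=main@A [dev=A feat=A main=A]
After op 3 (branch): HEAD=main@A [dev=A feat=A main=A topic=A]
After op 4 (checkout): HEAD=dev@A [dev=A feat=A main=A topic=A]
After op 5 (checkout): HEAD=main@A [dev=A feat=A main=A topic=A]
After op 6 (merge): HEAD=main@B [dev=A feat=A main=B topic=A]
After op 7 (commit): HEAD=main@C [dev=A feat=A main=C topic=A]
After op 8 (commit): HEAD=main@D [dev=A feat=A main=D topic=A]
After op 9 (commit): HEAD=main@E [dev=A feat=A main=E topic=A]
After op 10 (checkout): HEAD=topic@A [dev=A feat=A main=E topic=A]
After op 11 (commit): HEAD=topic@F [dev=A feat=A main=E topic=F]
ancestors(main=E): ['A', 'B', 'C', 'D', 'E']
ancestors(dev=A): ['A']
common: ['A']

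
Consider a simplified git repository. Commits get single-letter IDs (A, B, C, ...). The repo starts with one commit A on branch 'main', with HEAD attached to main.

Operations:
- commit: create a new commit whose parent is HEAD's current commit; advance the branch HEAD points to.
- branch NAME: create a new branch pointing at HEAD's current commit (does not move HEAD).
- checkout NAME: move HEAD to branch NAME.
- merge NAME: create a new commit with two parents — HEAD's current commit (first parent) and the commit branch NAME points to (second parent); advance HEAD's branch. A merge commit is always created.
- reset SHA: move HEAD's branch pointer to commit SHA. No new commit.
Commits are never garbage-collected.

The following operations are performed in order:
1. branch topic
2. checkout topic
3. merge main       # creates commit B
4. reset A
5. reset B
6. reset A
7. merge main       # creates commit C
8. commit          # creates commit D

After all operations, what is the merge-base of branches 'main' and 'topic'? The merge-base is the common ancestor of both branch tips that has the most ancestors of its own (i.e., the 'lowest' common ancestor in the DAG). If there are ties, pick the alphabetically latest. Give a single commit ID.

Answer: A

Derivation:
After op 1 (branch): HEAD=main@A [main=A topic=A]
After op 2 (checkout): HEAD=topic@A [main=A topic=A]
After op 3 (merge): HEAD=topic@B [main=A topic=B]
After op 4 (reset): HEAD=topic@A [main=A topic=A]
After op 5 (reset): HEAD=topic@B [main=A topic=B]
After op 6 (reset): HEAD=topic@A [main=A topic=A]
After op 7 (merge): HEAD=topic@C [main=A topic=C]
After op 8 (commit): HEAD=topic@D [main=A topic=D]
ancestors(main=A): ['A']
ancestors(topic=D): ['A', 'C', 'D']
common: ['A']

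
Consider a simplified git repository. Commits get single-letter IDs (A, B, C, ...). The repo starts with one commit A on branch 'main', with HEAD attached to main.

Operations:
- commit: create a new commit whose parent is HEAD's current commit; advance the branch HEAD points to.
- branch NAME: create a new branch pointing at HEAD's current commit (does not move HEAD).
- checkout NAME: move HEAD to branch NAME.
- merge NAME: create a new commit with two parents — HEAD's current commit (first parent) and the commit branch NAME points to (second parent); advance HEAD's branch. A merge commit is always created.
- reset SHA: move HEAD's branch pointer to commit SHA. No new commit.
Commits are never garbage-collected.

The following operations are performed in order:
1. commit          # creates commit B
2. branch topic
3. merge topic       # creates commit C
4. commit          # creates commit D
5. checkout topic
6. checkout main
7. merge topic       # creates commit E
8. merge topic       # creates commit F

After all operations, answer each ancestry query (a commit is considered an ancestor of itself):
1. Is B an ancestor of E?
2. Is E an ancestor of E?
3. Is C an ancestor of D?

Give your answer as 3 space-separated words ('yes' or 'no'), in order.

Answer: yes yes yes

Derivation:
After op 1 (commit): HEAD=main@B [main=B]
After op 2 (branch): HEAD=main@B [main=B topic=B]
After op 3 (merge): HEAD=main@C [main=C topic=B]
After op 4 (commit): HEAD=main@D [main=D topic=B]
After op 5 (checkout): HEAD=topic@B [main=D topic=B]
After op 6 (checkout): HEAD=main@D [main=D topic=B]
After op 7 (merge): HEAD=main@E [main=E topic=B]
After op 8 (merge): HEAD=main@F [main=F topic=B]
ancestors(E) = {A,B,C,D,E}; B in? yes
ancestors(E) = {A,B,C,D,E}; E in? yes
ancestors(D) = {A,B,C,D}; C in? yes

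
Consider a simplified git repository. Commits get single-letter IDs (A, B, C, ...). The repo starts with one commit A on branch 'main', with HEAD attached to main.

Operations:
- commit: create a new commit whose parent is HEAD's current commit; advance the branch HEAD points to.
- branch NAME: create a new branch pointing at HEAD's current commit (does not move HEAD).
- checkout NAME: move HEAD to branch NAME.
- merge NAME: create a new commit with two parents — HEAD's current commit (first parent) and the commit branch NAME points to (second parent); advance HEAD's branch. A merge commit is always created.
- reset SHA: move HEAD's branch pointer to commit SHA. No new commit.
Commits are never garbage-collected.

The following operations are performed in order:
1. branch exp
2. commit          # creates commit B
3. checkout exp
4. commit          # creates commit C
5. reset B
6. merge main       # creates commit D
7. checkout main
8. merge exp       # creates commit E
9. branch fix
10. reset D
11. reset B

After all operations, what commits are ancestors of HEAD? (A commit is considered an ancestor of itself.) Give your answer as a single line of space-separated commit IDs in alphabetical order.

Answer: A B

Derivation:
After op 1 (branch): HEAD=main@A [exp=A main=A]
After op 2 (commit): HEAD=main@B [exp=A main=B]
After op 3 (checkout): HEAD=exp@A [exp=A main=B]
After op 4 (commit): HEAD=exp@C [exp=C main=B]
After op 5 (reset): HEAD=exp@B [exp=B main=B]
After op 6 (merge): HEAD=exp@D [exp=D main=B]
After op 7 (checkout): HEAD=main@B [exp=D main=B]
After op 8 (merge): HEAD=main@E [exp=D main=E]
After op 9 (branch): HEAD=main@E [exp=D fix=E main=E]
After op 10 (reset): HEAD=main@D [exp=D fix=E main=D]
After op 11 (reset): HEAD=main@B [exp=D fix=E main=B]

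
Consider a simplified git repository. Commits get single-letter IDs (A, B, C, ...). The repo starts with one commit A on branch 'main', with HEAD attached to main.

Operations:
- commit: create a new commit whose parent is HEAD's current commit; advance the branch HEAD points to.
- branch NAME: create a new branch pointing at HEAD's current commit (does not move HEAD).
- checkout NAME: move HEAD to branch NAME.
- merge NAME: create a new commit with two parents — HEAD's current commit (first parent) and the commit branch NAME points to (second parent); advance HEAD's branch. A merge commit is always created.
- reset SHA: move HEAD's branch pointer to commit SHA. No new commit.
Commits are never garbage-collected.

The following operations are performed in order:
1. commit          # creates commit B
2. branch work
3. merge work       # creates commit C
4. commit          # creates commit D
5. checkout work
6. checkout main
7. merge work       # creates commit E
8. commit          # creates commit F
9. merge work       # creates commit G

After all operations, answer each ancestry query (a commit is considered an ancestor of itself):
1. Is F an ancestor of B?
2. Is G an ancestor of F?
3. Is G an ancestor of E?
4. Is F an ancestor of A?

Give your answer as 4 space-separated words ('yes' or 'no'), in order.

After op 1 (commit): HEAD=main@B [main=B]
After op 2 (branch): HEAD=main@B [main=B work=B]
After op 3 (merge): HEAD=main@C [main=C work=B]
After op 4 (commit): HEAD=main@D [main=D work=B]
After op 5 (checkout): HEAD=work@B [main=D work=B]
After op 6 (checkout): HEAD=main@D [main=D work=B]
After op 7 (merge): HEAD=main@E [main=E work=B]
After op 8 (commit): HEAD=main@F [main=F work=B]
After op 9 (merge): HEAD=main@G [main=G work=B]
ancestors(B) = {A,B}; F in? no
ancestors(F) = {A,B,C,D,E,F}; G in? no
ancestors(E) = {A,B,C,D,E}; G in? no
ancestors(A) = {A}; F in? no

Answer: no no no no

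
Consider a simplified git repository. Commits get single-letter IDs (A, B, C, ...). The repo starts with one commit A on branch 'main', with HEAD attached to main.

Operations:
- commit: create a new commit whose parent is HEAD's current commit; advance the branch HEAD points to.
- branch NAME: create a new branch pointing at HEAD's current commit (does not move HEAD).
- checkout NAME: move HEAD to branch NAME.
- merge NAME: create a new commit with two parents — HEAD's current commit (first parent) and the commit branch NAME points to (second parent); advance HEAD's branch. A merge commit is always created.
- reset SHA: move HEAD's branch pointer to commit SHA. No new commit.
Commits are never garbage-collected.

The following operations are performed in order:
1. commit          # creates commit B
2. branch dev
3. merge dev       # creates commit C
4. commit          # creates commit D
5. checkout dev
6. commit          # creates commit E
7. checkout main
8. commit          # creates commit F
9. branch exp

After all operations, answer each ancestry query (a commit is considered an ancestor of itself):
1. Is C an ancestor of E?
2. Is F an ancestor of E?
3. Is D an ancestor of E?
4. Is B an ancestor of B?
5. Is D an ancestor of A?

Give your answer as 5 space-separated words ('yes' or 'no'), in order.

After op 1 (commit): HEAD=main@B [main=B]
After op 2 (branch): HEAD=main@B [dev=B main=B]
After op 3 (merge): HEAD=main@C [dev=B main=C]
After op 4 (commit): HEAD=main@D [dev=B main=D]
After op 5 (checkout): HEAD=dev@B [dev=B main=D]
After op 6 (commit): HEAD=dev@E [dev=E main=D]
After op 7 (checkout): HEAD=main@D [dev=E main=D]
After op 8 (commit): HEAD=main@F [dev=E main=F]
After op 9 (branch): HEAD=main@F [dev=E exp=F main=F]
ancestors(E) = {A,B,E}; C in? no
ancestors(E) = {A,B,E}; F in? no
ancestors(E) = {A,B,E}; D in? no
ancestors(B) = {A,B}; B in? yes
ancestors(A) = {A}; D in? no

Answer: no no no yes no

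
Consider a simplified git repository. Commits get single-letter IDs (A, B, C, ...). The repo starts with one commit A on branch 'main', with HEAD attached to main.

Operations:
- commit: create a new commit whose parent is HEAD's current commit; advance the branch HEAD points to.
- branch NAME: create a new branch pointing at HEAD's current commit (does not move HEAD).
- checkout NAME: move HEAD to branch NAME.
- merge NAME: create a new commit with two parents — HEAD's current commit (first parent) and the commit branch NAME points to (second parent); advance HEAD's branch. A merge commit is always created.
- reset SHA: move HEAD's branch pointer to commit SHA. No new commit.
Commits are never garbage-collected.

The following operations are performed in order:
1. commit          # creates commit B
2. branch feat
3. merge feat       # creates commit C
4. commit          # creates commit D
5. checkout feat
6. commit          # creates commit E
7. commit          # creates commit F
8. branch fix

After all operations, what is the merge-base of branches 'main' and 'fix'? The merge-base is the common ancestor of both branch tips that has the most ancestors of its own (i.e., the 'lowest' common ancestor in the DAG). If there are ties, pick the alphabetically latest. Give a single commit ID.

After op 1 (commit): HEAD=main@B [main=B]
After op 2 (branch): HEAD=main@B [feat=B main=B]
After op 3 (merge): HEAD=main@C [feat=B main=C]
After op 4 (commit): HEAD=main@D [feat=B main=D]
After op 5 (checkout): HEAD=feat@B [feat=B main=D]
After op 6 (commit): HEAD=feat@E [feat=E main=D]
After op 7 (commit): HEAD=feat@F [feat=F main=D]
After op 8 (branch): HEAD=feat@F [feat=F fix=F main=D]
ancestors(main=D): ['A', 'B', 'C', 'D']
ancestors(fix=F): ['A', 'B', 'E', 'F']
common: ['A', 'B']

Answer: B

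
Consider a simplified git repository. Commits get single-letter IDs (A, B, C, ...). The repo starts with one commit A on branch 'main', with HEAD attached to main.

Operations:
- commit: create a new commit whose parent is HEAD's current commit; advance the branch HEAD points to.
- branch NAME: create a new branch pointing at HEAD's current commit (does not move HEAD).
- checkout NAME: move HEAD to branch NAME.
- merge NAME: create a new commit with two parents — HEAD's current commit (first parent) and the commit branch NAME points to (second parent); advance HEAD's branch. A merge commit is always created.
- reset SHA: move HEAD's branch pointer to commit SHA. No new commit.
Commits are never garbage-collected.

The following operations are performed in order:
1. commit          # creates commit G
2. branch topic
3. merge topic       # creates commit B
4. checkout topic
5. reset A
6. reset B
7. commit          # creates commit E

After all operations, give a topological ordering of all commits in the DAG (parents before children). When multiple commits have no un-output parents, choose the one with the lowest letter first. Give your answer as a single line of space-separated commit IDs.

After op 1 (commit): HEAD=main@G [main=G]
After op 2 (branch): HEAD=main@G [main=G topic=G]
After op 3 (merge): HEAD=main@B [main=B topic=G]
After op 4 (checkout): HEAD=topic@G [main=B topic=G]
After op 5 (reset): HEAD=topic@A [main=B topic=A]
After op 6 (reset): HEAD=topic@B [main=B topic=B]
After op 7 (commit): HEAD=topic@E [main=B topic=E]
commit A: parents=[]
commit B: parents=['G', 'G']
commit E: parents=['B']
commit G: parents=['A']

Answer: A G B E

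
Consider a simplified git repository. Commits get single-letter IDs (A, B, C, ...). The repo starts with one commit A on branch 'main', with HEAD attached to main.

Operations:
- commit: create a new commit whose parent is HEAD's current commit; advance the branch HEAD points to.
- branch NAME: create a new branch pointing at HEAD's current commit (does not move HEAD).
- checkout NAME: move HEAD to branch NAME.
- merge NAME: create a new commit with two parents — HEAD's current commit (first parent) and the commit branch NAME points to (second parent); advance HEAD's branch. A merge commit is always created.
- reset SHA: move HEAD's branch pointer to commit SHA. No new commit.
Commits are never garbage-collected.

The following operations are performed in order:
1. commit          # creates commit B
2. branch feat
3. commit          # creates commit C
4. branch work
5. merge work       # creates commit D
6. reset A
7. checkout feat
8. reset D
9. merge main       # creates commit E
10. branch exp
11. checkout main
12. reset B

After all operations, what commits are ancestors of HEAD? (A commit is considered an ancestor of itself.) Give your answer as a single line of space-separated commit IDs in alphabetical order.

After op 1 (commit): HEAD=main@B [main=B]
After op 2 (branch): HEAD=main@B [feat=B main=B]
After op 3 (commit): HEAD=main@C [feat=B main=C]
After op 4 (branch): HEAD=main@C [feat=B main=C work=C]
After op 5 (merge): HEAD=main@D [feat=B main=D work=C]
After op 6 (reset): HEAD=main@A [feat=B main=A work=C]
After op 7 (checkout): HEAD=feat@B [feat=B main=A work=C]
After op 8 (reset): HEAD=feat@D [feat=D main=A work=C]
After op 9 (merge): HEAD=feat@E [feat=E main=A work=C]
After op 10 (branch): HEAD=feat@E [exp=E feat=E main=A work=C]
After op 11 (checkout): HEAD=main@A [exp=E feat=E main=A work=C]
After op 12 (reset): HEAD=main@B [exp=E feat=E main=B work=C]

Answer: A B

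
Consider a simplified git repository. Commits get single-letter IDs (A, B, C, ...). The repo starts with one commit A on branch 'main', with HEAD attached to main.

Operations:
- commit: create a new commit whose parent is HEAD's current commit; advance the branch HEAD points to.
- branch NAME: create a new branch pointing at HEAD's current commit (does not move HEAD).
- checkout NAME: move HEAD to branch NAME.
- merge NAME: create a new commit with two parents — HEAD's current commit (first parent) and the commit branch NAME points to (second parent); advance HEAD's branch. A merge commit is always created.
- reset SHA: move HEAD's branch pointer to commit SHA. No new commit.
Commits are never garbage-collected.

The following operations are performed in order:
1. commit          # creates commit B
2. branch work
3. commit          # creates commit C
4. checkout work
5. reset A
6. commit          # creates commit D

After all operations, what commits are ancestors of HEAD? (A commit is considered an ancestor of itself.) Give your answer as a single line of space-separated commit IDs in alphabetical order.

After op 1 (commit): HEAD=main@B [main=B]
After op 2 (branch): HEAD=main@B [main=B work=B]
After op 3 (commit): HEAD=main@C [main=C work=B]
After op 4 (checkout): HEAD=work@B [main=C work=B]
After op 5 (reset): HEAD=work@A [main=C work=A]
After op 6 (commit): HEAD=work@D [main=C work=D]

Answer: A D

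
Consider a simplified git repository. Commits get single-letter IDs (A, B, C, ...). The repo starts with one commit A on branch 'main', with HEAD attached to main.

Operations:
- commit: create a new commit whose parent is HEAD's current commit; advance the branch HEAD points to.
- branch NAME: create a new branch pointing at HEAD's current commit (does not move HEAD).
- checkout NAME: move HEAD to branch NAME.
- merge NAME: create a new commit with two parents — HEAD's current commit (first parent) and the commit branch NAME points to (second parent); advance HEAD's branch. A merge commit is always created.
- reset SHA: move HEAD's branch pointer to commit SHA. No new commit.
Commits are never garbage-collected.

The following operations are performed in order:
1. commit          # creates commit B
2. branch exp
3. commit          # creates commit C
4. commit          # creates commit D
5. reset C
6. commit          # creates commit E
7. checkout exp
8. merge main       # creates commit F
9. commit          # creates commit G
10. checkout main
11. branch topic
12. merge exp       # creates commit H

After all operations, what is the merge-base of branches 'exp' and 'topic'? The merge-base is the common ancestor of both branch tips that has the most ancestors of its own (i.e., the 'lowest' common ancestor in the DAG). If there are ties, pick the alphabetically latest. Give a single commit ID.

Answer: E

Derivation:
After op 1 (commit): HEAD=main@B [main=B]
After op 2 (branch): HEAD=main@B [exp=B main=B]
After op 3 (commit): HEAD=main@C [exp=B main=C]
After op 4 (commit): HEAD=main@D [exp=B main=D]
After op 5 (reset): HEAD=main@C [exp=B main=C]
After op 6 (commit): HEAD=main@E [exp=B main=E]
After op 7 (checkout): HEAD=exp@B [exp=B main=E]
After op 8 (merge): HEAD=exp@F [exp=F main=E]
After op 9 (commit): HEAD=exp@G [exp=G main=E]
After op 10 (checkout): HEAD=main@E [exp=G main=E]
After op 11 (branch): HEAD=main@E [exp=G main=E topic=E]
After op 12 (merge): HEAD=main@H [exp=G main=H topic=E]
ancestors(exp=G): ['A', 'B', 'C', 'E', 'F', 'G']
ancestors(topic=E): ['A', 'B', 'C', 'E']
common: ['A', 'B', 'C', 'E']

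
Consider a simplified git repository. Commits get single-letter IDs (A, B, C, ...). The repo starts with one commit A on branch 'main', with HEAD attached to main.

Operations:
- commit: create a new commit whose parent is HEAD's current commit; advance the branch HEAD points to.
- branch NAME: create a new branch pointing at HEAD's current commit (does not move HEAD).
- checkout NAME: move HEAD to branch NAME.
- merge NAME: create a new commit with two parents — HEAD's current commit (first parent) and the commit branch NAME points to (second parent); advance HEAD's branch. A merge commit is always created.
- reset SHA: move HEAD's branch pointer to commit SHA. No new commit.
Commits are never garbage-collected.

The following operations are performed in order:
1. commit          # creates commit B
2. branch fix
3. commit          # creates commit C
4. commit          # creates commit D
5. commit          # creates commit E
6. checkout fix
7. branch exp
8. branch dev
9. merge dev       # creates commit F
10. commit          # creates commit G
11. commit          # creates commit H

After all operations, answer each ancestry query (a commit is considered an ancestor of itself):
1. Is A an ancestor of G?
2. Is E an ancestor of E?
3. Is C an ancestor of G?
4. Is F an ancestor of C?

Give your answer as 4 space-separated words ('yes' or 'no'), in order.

Answer: yes yes no no

Derivation:
After op 1 (commit): HEAD=main@B [main=B]
After op 2 (branch): HEAD=main@B [fix=B main=B]
After op 3 (commit): HEAD=main@C [fix=B main=C]
After op 4 (commit): HEAD=main@D [fix=B main=D]
After op 5 (commit): HEAD=main@E [fix=B main=E]
After op 6 (checkout): HEAD=fix@B [fix=B main=E]
After op 7 (branch): HEAD=fix@B [exp=B fix=B main=E]
After op 8 (branch): HEAD=fix@B [dev=B exp=B fix=B main=E]
After op 9 (merge): HEAD=fix@F [dev=B exp=B fix=F main=E]
After op 10 (commit): HEAD=fix@G [dev=B exp=B fix=G main=E]
After op 11 (commit): HEAD=fix@H [dev=B exp=B fix=H main=E]
ancestors(G) = {A,B,F,G}; A in? yes
ancestors(E) = {A,B,C,D,E}; E in? yes
ancestors(G) = {A,B,F,G}; C in? no
ancestors(C) = {A,B,C}; F in? no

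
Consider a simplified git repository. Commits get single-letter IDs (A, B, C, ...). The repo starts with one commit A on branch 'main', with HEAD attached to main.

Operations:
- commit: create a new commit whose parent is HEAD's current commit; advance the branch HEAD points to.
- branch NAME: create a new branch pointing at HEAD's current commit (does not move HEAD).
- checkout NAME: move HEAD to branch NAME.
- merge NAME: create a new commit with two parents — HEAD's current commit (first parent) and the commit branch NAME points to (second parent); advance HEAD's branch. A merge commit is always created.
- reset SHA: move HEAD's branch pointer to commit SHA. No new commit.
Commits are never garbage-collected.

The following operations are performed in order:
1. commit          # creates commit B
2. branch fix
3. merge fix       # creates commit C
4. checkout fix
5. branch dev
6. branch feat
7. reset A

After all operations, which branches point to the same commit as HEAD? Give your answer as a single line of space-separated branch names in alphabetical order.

After op 1 (commit): HEAD=main@B [main=B]
After op 2 (branch): HEAD=main@B [fix=B main=B]
After op 3 (merge): HEAD=main@C [fix=B main=C]
After op 4 (checkout): HEAD=fix@B [fix=B main=C]
After op 5 (branch): HEAD=fix@B [dev=B fix=B main=C]
After op 6 (branch): HEAD=fix@B [dev=B feat=B fix=B main=C]
After op 7 (reset): HEAD=fix@A [dev=B feat=B fix=A main=C]

Answer: fix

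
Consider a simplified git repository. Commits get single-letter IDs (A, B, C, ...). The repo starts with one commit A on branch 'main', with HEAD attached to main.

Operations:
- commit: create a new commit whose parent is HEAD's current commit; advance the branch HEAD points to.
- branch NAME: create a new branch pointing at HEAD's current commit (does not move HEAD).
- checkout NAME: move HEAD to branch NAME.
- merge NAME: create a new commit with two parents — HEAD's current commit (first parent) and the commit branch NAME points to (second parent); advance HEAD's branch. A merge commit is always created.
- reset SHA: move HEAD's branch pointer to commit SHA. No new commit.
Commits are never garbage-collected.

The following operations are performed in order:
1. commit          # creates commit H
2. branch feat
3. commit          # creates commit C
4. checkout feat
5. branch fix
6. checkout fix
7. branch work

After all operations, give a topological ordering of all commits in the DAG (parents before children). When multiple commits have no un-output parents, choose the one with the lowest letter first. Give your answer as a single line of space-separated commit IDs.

Answer: A H C

Derivation:
After op 1 (commit): HEAD=main@H [main=H]
After op 2 (branch): HEAD=main@H [feat=H main=H]
After op 3 (commit): HEAD=main@C [feat=H main=C]
After op 4 (checkout): HEAD=feat@H [feat=H main=C]
After op 5 (branch): HEAD=feat@H [feat=H fix=H main=C]
After op 6 (checkout): HEAD=fix@H [feat=H fix=H main=C]
After op 7 (branch): HEAD=fix@H [feat=H fix=H main=C work=H]
commit A: parents=[]
commit C: parents=['H']
commit H: parents=['A']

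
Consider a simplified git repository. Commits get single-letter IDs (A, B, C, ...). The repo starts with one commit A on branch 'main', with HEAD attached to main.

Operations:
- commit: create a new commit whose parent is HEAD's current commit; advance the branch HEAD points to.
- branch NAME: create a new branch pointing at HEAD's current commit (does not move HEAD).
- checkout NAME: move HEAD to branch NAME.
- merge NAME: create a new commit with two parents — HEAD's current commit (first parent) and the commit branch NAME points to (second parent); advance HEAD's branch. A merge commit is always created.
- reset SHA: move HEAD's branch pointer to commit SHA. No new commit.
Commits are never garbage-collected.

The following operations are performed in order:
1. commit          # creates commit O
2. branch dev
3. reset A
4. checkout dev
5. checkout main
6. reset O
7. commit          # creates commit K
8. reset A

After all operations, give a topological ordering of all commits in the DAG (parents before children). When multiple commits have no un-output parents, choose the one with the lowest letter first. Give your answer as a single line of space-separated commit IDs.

Answer: A O K

Derivation:
After op 1 (commit): HEAD=main@O [main=O]
After op 2 (branch): HEAD=main@O [dev=O main=O]
After op 3 (reset): HEAD=main@A [dev=O main=A]
After op 4 (checkout): HEAD=dev@O [dev=O main=A]
After op 5 (checkout): HEAD=main@A [dev=O main=A]
After op 6 (reset): HEAD=main@O [dev=O main=O]
After op 7 (commit): HEAD=main@K [dev=O main=K]
After op 8 (reset): HEAD=main@A [dev=O main=A]
commit A: parents=[]
commit K: parents=['O']
commit O: parents=['A']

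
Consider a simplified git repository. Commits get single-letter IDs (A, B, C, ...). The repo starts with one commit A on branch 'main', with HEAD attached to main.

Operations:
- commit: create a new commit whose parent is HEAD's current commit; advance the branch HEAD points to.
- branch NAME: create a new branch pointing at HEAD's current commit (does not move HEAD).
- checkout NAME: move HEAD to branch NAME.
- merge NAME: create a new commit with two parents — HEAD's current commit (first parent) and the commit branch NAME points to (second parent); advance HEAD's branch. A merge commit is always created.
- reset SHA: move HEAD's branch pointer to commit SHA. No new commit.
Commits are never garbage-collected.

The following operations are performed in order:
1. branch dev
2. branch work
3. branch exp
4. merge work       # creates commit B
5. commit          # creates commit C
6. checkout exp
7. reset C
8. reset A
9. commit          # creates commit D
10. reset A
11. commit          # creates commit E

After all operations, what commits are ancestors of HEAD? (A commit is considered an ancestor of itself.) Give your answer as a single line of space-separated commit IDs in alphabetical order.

After op 1 (branch): HEAD=main@A [dev=A main=A]
After op 2 (branch): HEAD=main@A [dev=A main=A work=A]
After op 3 (branch): HEAD=main@A [dev=A exp=A main=A work=A]
After op 4 (merge): HEAD=main@B [dev=A exp=A main=B work=A]
After op 5 (commit): HEAD=main@C [dev=A exp=A main=C work=A]
After op 6 (checkout): HEAD=exp@A [dev=A exp=A main=C work=A]
After op 7 (reset): HEAD=exp@C [dev=A exp=C main=C work=A]
After op 8 (reset): HEAD=exp@A [dev=A exp=A main=C work=A]
After op 9 (commit): HEAD=exp@D [dev=A exp=D main=C work=A]
After op 10 (reset): HEAD=exp@A [dev=A exp=A main=C work=A]
After op 11 (commit): HEAD=exp@E [dev=A exp=E main=C work=A]

Answer: A E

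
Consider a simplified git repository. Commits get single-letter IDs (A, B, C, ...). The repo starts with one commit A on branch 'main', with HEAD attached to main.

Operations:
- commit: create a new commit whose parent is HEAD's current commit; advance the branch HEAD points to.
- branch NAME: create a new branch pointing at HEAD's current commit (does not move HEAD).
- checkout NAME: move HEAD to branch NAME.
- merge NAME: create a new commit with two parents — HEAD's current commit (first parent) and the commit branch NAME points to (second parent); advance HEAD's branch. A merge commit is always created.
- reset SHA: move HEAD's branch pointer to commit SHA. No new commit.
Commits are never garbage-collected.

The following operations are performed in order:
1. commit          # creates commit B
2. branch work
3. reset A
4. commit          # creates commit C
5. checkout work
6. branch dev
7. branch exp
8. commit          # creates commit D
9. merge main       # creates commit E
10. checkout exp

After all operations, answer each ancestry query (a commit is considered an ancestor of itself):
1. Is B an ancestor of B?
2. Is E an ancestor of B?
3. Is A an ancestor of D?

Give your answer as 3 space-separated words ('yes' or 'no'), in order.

After op 1 (commit): HEAD=main@B [main=B]
After op 2 (branch): HEAD=main@B [main=B work=B]
After op 3 (reset): HEAD=main@A [main=A work=B]
After op 4 (commit): HEAD=main@C [main=C work=B]
After op 5 (checkout): HEAD=work@B [main=C work=B]
After op 6 (branch): HEAD=work@B [dev=B main=C work=B]
After op 7 (branch): HEAD=work@B [dev=B exp=B main=C work=B]
After op 8 (commit): HEAD=work@D [dev=B exp=B main=C work=D]
After op 9 (merge): HEAD=work@E [dev=B exp=B main=C work=E]
After op 10 (checkout): HEAD=exp@B [dev=B exp=B main=C work=E]
ancestors(B) = {A,B}; B in? yes
ancestors(B) = {A,B}; E in? no
ancestors(D) = {A,B,D}; A in? yes

Answer: yes no yes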